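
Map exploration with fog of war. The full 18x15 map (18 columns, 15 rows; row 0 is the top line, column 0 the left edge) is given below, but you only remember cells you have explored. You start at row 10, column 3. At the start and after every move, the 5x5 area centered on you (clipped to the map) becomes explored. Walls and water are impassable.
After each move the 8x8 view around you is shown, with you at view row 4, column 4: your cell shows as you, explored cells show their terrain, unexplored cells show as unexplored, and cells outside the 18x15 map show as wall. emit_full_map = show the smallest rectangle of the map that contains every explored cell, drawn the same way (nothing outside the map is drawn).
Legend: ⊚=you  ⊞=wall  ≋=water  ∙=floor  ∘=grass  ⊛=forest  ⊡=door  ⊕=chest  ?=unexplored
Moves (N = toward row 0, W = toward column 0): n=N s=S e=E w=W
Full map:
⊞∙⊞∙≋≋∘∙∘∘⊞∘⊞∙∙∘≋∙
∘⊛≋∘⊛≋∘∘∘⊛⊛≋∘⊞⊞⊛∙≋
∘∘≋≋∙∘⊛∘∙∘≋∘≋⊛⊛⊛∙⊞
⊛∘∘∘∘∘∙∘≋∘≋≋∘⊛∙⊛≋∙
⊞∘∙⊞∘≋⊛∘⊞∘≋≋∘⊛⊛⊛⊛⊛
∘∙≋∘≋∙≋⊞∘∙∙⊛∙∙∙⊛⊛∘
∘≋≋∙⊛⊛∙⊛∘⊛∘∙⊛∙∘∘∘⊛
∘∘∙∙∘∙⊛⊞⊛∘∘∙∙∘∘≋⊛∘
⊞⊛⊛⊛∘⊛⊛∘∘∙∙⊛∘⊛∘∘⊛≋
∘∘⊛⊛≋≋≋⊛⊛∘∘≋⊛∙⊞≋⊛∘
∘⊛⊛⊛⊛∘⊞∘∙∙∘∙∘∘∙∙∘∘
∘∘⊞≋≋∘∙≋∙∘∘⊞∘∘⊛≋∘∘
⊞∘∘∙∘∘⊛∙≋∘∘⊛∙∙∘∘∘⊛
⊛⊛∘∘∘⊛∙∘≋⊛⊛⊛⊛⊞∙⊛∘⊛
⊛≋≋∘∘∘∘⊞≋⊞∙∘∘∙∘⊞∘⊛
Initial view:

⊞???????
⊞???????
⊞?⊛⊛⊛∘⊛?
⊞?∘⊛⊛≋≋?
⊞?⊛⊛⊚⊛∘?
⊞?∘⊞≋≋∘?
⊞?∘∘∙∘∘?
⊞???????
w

⊞⊞??????
⊞⊞??????
⊞⊞⊞⊛⊛⊛∘⊛
⊞⊞∘∘⊛⊛≋≋
⊞⊞∘⊛⊚⊛⊛∘
⊞⊞∘∘⊞≋≋∘
⊞⊞⊞∘∘∙∘∘
⊞⊞??????

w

⊞⊞⊞?????
⊞⊞⊞?????
⊞⊞⊞⊞⊛⊛⊛∘
⊞⊞⊞∘∘⊛⊛≋
⊞⊞⊞∘⊚⊛⊛⊛
⊞⊞⊞∘∘⊞≋≋
⊞⊞⊞⊞∘∘∙∘
⊞⊞⊞?????

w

⊞⊞⊞⊞????
⊞⊞⊞⊞????
⊞⊞⊞⊞⊞⊛⊛⊛
⊞⊞⊞⊞∘∘⊛⊛
⊞⊞⊞⊞⊚⊛⊛⊛
⊞⊞⊞⊞∘∘⊞≋
⊞⊞⊞⊞⊞∘∘∙
⊞⊞⊞⊞????

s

⊞⊞⊞⊞????
⊞⊞⊞⊞⊞⊛⊛⊛
⊞⊞⊞⊞∘∘⊛⊛
⊞⊞⊞⊞∘⊛⊛⊛
⊞⊞⊞⊞⊚∘⊞≋
⊞⊞⊞⊞⊞∘∘∙
⊞⊞⊞⊞⊛⊛∘?
⊞⊞⊞⊞????

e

⊞⊞⊞?????
⊞⊞⊞⊞⊛⊛⊛∘
⊞⊞⊞∘∘⊛⊛≋
⊞⊞⊞∘⊛⊛⊛⊛
⊞⊞⊞∘⊚⊞≋≋
⊞⊞⊞⊞∘∘∙∘
⊞⊞⊞⊛⊛∘∘?
⊞⊞⊞?????

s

⊞⊞⊞⊞⊛⊛⊛∘
⊞⊞⊞∘∘⊛⊛≋
⊞⊞⊞∘⊛⊛⊛⊛
⊞⊞⊞∘∘⊞≋≋
⊞⊞⊞⊞⊚∘∙∘
⊞⊞⊞⊛⊛∘∘?
⊞⊞⊞⊛≋≋∘?
⊞⊞⊞⊞⊞⊞⊞⊞

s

⊞⊞⊞∘∘⊛⊛≋
⊞⊞⊞∘⊛⊛⊛⊛
⊞⊞⊞∘∘⊞≋≋
⊞⊞⊞⊞∘∘∙∘
⊞⊞⊞⊛⊚∘∘?
⊞⊞⊞⊛≋≋∘?
⊞⊞⊞⊞⊞⊞⊞⊞
⊞⊞⊞⊞⊞⊞⊞⊞

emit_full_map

⊞⊛⊛⊛∘⊛
∘∘⊛⊛≋≋
∘⊛⊛⊛⊛∘
∘∘⊞≋≋∘
⊞∘∘∙∘∘
⊛⊚∘∘??
⊛≋≋∘??

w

⊞⊞⊞⊞∘∘⊛⊛
⊞⊞⊞⊞∘⊛⊛⊛
⊞⊞⊞⊞∘∘⊞≋
⊞⊞⊞⊞⊞∘∘∙
⊞⊞⊞⊞⊚⊛∘∘
⊞⊞⊞⊞⊛≋≋∘
⊞⊞⊞⊞⊞⊞⊞⊞
⊞⊞⊞⊞⊞⊞⊞⊞

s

⊞⊞⊞⊞∘⊛⊛⊛
⊞⊞⊞⊞∘∘⊞≋
⊞⊞⊞⊞⊞∘∘∙
⊞⊞⊞⊞⊛⊛∘∘
⊞⊞⊞⊞⊚≋≋∘
⊞⊞⊞⊞⊞⊞⊞⊞
⊞⊞⊞⊞⊞⊞⊞⊞
⊞⊞⊞⊞⊞⊞⊞⊞

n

⊞⊞⊞⊞∘∘⊛⊛
⊞⊞⊞⊞∘⊛⊛⊛
⊞⊞⊞⊞∘∘⊞≋
⊞⊞⊞⊞⊞∘∘∙
⊞⊞⊞⊞⊚⊛∘∘
⊞⊞⊞⊞⊛≋≋∘
⊞⊞⊞⊞⊞⊞⊞⊞
⊞⊞⊞⊞⊞⊞⊞⊞

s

⊞⊞⊞⊞∘⊛⊛⊛
⊞⊞⊞⊞∘∘⊞≋
⊞⊞⊞⊞⊞∘∘∙
⊞⊞⊞⊞⊛⊛∘∘
⊞⊞⊞⊞⊚≋≋∘
⊞⊞⊞⊞⊞⊞⊞⊞
⊞⊞⊞⊞⊞⊞⊞⊞
⊞⊞⊞⊞⊞⊞⊞⊞


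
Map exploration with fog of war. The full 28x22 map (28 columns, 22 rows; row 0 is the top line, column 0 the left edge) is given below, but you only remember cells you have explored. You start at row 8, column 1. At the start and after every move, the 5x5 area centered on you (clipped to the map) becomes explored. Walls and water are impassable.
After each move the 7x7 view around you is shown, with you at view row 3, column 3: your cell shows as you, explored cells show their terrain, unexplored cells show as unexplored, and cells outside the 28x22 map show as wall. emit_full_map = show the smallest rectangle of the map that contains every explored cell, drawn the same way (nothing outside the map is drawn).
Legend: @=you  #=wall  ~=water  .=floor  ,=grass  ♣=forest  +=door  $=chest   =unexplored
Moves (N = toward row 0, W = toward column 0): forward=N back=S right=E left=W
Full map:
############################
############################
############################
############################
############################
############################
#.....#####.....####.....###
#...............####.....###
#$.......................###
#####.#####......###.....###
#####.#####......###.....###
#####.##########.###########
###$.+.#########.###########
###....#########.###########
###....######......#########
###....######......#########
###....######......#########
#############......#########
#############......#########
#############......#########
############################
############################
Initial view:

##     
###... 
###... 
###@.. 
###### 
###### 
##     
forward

##     
###### 
###... 
###@.. 
###$.. 
###### 
###### 

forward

##     
###### 
###### 
###@.. 
###... 
###$.. 
###### 

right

#      
###### 
###### 
##.@.. 
##.... 
##$... 
#####  

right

       
###### 
###### 
#..@.. 
#..... 
#$.... 
####   

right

       
###### 
###### 
...@.# 
...... 
$..... 
###    

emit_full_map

#######
#######
#...@.#
#......
#$.....
####   
####   

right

       
###### 
###### 
...@## 
...... 
...... 
##     

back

###### 
###### 
....## 
...@.. 
...... 
###.## 
##     

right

#####  
###### 
...### 
...@.. 
...... 
##.### 
#      

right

####   
###### 
..#### 
...@.. 
...... 
#.#### 
       

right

###    
###### 
.##### 
...@.. 
...... 
.##### 
       

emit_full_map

########   
###########
#.....#####
#.......@..
#$.........
#####.#####
####       

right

##     
###### 
#####. 
...@.. 
...... 
#####. 
       

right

#      
###### 
####.. 
...@.. 
...... 
####.. 
       

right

       
###### 
###... 
...@.. 
...... 
###... 
       

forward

       
 ##### 
###### 
###@.. 
...... 
...... 
###... 

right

       
###### 
###### 
##.@.. 
...... 
...... 
##...  

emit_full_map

######## ######
###############
#.....#####.@..
#..............
#$.............
#####.#####... 
####           

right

       
###### 
###### 
#..@.. 
...... 
...... 
#...   

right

       
###### 
###### 
...@.# 
.....# 
...... 
...    

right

       
###### 
###### 
...@## 
....## 
...... 
..     

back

###### 
###### 
....## 
...@## 
...... 
.....# 
       

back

###### 
....## 
....## 
...@.. 
.....# 
 ....# 
       

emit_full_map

######## #########
##################
#.....#####.....##
#...............##
#$.............@..
#####.#####......#
####         ....#


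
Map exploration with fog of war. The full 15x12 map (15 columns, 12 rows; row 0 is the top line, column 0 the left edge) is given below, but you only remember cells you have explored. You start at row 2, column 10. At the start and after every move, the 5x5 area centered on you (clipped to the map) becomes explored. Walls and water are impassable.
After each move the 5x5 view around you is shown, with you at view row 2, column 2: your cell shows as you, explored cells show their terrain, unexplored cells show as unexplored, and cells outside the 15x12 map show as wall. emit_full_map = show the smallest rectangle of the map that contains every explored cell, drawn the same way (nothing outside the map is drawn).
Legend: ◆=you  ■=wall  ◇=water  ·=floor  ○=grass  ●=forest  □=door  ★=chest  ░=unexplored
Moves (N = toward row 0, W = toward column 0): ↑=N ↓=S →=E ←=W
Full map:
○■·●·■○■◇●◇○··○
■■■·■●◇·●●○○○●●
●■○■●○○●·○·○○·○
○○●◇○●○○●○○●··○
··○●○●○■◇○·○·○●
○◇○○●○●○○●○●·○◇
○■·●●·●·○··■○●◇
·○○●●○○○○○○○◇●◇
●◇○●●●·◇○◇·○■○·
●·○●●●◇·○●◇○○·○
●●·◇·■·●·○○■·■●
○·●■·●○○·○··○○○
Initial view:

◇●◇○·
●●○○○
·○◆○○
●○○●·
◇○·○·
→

●◇○··
●○○○●
○·◆○·
○○●··
○·○·○

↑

■■■■■
●◇○··
●○◆○●
○·○○·
○○●··

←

■■■■■
◇●◇○·
●●◆○○
·○·○○
●○○●·

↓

◇●◇○·
●●○○○
·○◆○○
●○○●·
◇○·○·

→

●◇○··
●○○○●
○·◆○·
○○●··
○·○·○

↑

■■■■■
●◇○··
●○◆○●
○·○○·
○○●··

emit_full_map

◇●◇○··
●●○◆○●
·○·○○·
●○○●··
◇○·○·○

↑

■■■■■
■■■■■
●◇◆··
●○○○●
○·○○·

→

■■■■■
■■■■■
◇○◆·○
○○○●●
·○○·○

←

■■■■■
■■■■■
●◇◆··
●○○○●
○·○○·


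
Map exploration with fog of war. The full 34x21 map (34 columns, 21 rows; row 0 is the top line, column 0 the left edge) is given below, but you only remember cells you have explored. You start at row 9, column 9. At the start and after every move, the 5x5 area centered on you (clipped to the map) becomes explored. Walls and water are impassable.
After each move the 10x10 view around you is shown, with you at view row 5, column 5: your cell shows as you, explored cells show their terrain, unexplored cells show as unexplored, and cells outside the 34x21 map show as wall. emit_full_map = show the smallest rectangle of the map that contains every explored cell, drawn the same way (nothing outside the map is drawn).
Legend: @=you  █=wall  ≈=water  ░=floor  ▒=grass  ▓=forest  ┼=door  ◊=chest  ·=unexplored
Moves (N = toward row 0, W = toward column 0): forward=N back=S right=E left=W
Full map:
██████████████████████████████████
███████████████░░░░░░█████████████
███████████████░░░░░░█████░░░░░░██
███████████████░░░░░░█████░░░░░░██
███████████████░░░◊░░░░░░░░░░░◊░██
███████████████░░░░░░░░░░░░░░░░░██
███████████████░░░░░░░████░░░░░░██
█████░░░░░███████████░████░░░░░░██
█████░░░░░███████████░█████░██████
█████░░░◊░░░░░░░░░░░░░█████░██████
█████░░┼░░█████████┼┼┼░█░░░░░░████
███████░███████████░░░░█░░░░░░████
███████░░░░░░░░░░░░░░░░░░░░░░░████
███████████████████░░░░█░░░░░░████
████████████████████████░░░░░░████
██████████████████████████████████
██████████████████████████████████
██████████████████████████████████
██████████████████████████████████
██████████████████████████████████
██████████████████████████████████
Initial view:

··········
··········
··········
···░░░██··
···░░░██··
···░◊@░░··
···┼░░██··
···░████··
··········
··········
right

··········
··········
··········
··░░░███··
··░░░███··
··░◊░@░░··
··┼░░███··
··░█████··
··········
··········

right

··········
··········
··········
·░░░████··
·░░░████··
·░◊░░@░░··
·┼░░████··
·░██████··
··········
··········

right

··········
··········
··········
░░░█████··
░░░█████··
░◊░░░@░░··
┼░░█████··
░███████··
··········
··········

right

··········
··········
··········
░░██████··
░░██████··
◊░░░░@░░··
░░██████··
████████··
··········
··········

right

··········
··········
··········
░███████··
░███████··
░░░░░@░░··
░███████··
████████··
··········
··········

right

··········
··········
··········
████████··
████████··
░░░░░@░░··
████████··
████████··
··········
··········

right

··········
··········
··········
████████··
████████··
░░░░░@░░··
████████··
████████··
··········
··········

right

··········
··········
··········
████████··
████████··
░░░░░@░░··
███████┼··
███████░··
··········
··········

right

··········
··········
··········
████████··
████████··
░░░░░@░░··
██████┼┼··
██████░░··
··········
··········

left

··········
··········
··········
█████████·
█████████·
░░░░░@░░░·
███████┼┼·
███████░░·
··········
··········

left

··········
··········
··········
██████████
██████████
░░░░░@░░░░
████████┼┼
████████░░
··········
··········

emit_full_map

░░░███████████
░░░███████████
░◊░░░░░░░@░░░░
┼░░█████████┼┼
░███████████░░

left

··········
··········
··········
██████████
██████████
░░░░░@░░░░
█████████┼
█████████░
··········
··········

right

··········
··········
··········
██████████
██████████
░░░░░@░░░░
████████┼┼
████████░░
··········
··········

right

··········
··········
··········
█████████·
█████████·
░░░░░@░░░·
███████┼┼·
███████░░·
··········
··········

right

··········
··········
··········
████████··
████████··
░░░░░@░░··
██████┼┼··
██████░░··
··········
··········

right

··········
··········
··········
███████░··
███████░··
░░░░░@░░··
█████┼┼┼··
█████░░░··
··········
··········

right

··········
··········
··········
██████░█··
██████░█··
░░░░░@░█··
████┼┼┼░··
████░░░░··
··········
··········

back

··········
··········
██████░█··
██████░█··
░░░░░░░█··
████┼@┼░··
████░░░░··
···░░░░░··
··········
··········

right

··········
··········
█████░█···
█████░██··
░░░░░░██··
███┼┼@░█··
███░░░░█··
··░░░░░░··
··········
··········

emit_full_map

░░░███████████░█·
░░░███████████░██
░◊░░░░░░░░░░░░░██
┼░░█████████┼┼@░█
░███████████░░░░█
···········░░░░░░

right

··········
··········
████░█····
████░███··
░░░░░███··
██┼┼┼@█░··
██░░░░█░··
·░░░░░░░··
··········
··········

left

··········
··········
█████░█···
█████░███·
░░░░░░███·
███┼┼@░█░·
███░░░░█░·
··░░░░░░░·
··········
··········

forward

··········
··········
··········
█████░██··
█████░███·
░░░░░@███·
███┼┼┼░█░·
███░░░░█░·
··░░░░░░░·
··········

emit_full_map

░░░███████████░██·
░░░███████████░███
░◊░░░░░░░░░░░░@███
┼░░█████████┼┼┼░█░
░███████████░░░░█░
···········░░░░░░░


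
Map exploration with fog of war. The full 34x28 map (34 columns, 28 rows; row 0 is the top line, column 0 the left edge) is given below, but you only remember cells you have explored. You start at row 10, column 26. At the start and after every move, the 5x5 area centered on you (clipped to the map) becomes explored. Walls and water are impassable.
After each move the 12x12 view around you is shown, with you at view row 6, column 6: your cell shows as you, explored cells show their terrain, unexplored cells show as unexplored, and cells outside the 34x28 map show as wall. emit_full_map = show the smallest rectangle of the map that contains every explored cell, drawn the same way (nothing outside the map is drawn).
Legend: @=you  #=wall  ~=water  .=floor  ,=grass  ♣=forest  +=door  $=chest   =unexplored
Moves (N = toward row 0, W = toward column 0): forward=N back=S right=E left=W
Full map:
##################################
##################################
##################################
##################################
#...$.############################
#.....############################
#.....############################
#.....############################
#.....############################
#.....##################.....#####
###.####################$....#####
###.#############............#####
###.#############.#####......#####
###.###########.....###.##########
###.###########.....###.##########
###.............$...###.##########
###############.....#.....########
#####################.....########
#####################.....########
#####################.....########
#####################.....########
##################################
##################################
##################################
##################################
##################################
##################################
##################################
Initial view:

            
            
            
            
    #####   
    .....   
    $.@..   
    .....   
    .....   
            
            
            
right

            
            
            
            
   ######   
   .....#   
   $..@.#   
   .....#   
   .....#   
            
            
            

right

            
            
            
            
  #######   
  .....##   
  $...@##   
  .....##   
  .....##   
            
            
            

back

            
            
            
  #######   
  .....##   
  $....##   
  ....@##   
  .....##   
    #####   
            
            
            

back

            
            
  #######   
  .....##   
  $....##   
  .....##   
  ....@##   
    #####   
    #####   
            
            
            

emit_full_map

#######
.....##
$....##
.....##
....@##
  #####
  #####

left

            
            
   #######  
   .....##  
   $....##  
   .....##  
   ...@.##  
    ######  
    ######  
            
            
            

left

            
            
    ####### 
    .....## 
    $....## 
    .....## 
    ..@..## 
    ####### 
    ####### 
            
            
            

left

            
            
     #######
     .....##
    #$....##
    ......##
    ..@...##
    .#######
    .#######
            
            
            

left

            
            
      ######
      .....#
    ##$....#
    .......#
    #.@....#
    #.######
    #.######
            
            
            

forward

            
            
            
      ######
    ##.....#
    ##$....#
    ..@....#
    #......#
    #.######
    #.######
            
            

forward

            
            
            
            
    ########
    ##.....#
    ##@....#
    .......#
    #......#
    #.######
    #.######
            

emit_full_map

#########
##.....##
##@....##
.......##
#......##
#.#######
#.#######

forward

            
            
            
            
    #####   
    ########
    ##@....#
    ##$....#
    .......#
    #......#
    #.######
    #.######

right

            
            
            
            
   ######   
   #########
   ##.@...##
   ##$....##
   .......##
   #......##
   #.#######
   #.#######

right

            
            
            
            
  #######   
  ######### 
  ##..@..## 
  ##$....## 
  .......## 
  #......## 
  #.####### 
  #.####### 

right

            
            
            
            
 ########   
 #########  
 ##...@.##  
 ##$....##  
 .......##  
 #......##  
 #.#######  
 #.#######  

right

            
            
            
            
#########   
#########   
##....@##   
##$....##   
.......##   
#......##   
#.#######   
#.#######   

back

            
            
            
#########   
#########   
##.....##   
##$...@##   
.......##   
#......##   
#.#######   
#.#######   
            

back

            
            
#########   
#########   
##.....##   
##$....##   
......@##   
#......##   
#.#######   
#.#######   
            
            

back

            
#########   
#########   
##.....##   
##$....##   
.......##   
#.....@##   
#.#######   
#.#######   
            
            
            

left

            
 #########  
 #########  
 ##.....##  
 ##$....##  
 .......##  
 #....@.##  
 #.#######  
 #.#######  
            
            
            

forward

            
            
 #########  
 #########  
 ##.....##  
 ##$....##  
 .....@.##  
 #......##  
 #.#######  
 #.#######  
            
            

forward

            
            
            
 #########  
 #########  
 ##.....##  
 ##$..@.##  
 .......##  
 #......##  
 #.#######  
 #.#######  
            

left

            
            
            
  ######### 
  ######### 
  ##.....## 
  ##$.@..## 
  .......## 
  #......## 
  #.####### 
  #.####### 
            

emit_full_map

#########
#########
##.....##
##$.@..##
.......##
#......##
#.#######
#.#######

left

            
            
            
   #########
   #########
   ##.....##
   ##$@...##
   .......##
   #......##
   #.#######
   #.#######
            

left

            
            
            
    ########
    ########
    ##.....#
    ##@....#
    .......#
    #......#
    #.######
    #.######
            

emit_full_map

#########
#########
##.....##
##@....##
.......##
#......##
#.#######
#.#######


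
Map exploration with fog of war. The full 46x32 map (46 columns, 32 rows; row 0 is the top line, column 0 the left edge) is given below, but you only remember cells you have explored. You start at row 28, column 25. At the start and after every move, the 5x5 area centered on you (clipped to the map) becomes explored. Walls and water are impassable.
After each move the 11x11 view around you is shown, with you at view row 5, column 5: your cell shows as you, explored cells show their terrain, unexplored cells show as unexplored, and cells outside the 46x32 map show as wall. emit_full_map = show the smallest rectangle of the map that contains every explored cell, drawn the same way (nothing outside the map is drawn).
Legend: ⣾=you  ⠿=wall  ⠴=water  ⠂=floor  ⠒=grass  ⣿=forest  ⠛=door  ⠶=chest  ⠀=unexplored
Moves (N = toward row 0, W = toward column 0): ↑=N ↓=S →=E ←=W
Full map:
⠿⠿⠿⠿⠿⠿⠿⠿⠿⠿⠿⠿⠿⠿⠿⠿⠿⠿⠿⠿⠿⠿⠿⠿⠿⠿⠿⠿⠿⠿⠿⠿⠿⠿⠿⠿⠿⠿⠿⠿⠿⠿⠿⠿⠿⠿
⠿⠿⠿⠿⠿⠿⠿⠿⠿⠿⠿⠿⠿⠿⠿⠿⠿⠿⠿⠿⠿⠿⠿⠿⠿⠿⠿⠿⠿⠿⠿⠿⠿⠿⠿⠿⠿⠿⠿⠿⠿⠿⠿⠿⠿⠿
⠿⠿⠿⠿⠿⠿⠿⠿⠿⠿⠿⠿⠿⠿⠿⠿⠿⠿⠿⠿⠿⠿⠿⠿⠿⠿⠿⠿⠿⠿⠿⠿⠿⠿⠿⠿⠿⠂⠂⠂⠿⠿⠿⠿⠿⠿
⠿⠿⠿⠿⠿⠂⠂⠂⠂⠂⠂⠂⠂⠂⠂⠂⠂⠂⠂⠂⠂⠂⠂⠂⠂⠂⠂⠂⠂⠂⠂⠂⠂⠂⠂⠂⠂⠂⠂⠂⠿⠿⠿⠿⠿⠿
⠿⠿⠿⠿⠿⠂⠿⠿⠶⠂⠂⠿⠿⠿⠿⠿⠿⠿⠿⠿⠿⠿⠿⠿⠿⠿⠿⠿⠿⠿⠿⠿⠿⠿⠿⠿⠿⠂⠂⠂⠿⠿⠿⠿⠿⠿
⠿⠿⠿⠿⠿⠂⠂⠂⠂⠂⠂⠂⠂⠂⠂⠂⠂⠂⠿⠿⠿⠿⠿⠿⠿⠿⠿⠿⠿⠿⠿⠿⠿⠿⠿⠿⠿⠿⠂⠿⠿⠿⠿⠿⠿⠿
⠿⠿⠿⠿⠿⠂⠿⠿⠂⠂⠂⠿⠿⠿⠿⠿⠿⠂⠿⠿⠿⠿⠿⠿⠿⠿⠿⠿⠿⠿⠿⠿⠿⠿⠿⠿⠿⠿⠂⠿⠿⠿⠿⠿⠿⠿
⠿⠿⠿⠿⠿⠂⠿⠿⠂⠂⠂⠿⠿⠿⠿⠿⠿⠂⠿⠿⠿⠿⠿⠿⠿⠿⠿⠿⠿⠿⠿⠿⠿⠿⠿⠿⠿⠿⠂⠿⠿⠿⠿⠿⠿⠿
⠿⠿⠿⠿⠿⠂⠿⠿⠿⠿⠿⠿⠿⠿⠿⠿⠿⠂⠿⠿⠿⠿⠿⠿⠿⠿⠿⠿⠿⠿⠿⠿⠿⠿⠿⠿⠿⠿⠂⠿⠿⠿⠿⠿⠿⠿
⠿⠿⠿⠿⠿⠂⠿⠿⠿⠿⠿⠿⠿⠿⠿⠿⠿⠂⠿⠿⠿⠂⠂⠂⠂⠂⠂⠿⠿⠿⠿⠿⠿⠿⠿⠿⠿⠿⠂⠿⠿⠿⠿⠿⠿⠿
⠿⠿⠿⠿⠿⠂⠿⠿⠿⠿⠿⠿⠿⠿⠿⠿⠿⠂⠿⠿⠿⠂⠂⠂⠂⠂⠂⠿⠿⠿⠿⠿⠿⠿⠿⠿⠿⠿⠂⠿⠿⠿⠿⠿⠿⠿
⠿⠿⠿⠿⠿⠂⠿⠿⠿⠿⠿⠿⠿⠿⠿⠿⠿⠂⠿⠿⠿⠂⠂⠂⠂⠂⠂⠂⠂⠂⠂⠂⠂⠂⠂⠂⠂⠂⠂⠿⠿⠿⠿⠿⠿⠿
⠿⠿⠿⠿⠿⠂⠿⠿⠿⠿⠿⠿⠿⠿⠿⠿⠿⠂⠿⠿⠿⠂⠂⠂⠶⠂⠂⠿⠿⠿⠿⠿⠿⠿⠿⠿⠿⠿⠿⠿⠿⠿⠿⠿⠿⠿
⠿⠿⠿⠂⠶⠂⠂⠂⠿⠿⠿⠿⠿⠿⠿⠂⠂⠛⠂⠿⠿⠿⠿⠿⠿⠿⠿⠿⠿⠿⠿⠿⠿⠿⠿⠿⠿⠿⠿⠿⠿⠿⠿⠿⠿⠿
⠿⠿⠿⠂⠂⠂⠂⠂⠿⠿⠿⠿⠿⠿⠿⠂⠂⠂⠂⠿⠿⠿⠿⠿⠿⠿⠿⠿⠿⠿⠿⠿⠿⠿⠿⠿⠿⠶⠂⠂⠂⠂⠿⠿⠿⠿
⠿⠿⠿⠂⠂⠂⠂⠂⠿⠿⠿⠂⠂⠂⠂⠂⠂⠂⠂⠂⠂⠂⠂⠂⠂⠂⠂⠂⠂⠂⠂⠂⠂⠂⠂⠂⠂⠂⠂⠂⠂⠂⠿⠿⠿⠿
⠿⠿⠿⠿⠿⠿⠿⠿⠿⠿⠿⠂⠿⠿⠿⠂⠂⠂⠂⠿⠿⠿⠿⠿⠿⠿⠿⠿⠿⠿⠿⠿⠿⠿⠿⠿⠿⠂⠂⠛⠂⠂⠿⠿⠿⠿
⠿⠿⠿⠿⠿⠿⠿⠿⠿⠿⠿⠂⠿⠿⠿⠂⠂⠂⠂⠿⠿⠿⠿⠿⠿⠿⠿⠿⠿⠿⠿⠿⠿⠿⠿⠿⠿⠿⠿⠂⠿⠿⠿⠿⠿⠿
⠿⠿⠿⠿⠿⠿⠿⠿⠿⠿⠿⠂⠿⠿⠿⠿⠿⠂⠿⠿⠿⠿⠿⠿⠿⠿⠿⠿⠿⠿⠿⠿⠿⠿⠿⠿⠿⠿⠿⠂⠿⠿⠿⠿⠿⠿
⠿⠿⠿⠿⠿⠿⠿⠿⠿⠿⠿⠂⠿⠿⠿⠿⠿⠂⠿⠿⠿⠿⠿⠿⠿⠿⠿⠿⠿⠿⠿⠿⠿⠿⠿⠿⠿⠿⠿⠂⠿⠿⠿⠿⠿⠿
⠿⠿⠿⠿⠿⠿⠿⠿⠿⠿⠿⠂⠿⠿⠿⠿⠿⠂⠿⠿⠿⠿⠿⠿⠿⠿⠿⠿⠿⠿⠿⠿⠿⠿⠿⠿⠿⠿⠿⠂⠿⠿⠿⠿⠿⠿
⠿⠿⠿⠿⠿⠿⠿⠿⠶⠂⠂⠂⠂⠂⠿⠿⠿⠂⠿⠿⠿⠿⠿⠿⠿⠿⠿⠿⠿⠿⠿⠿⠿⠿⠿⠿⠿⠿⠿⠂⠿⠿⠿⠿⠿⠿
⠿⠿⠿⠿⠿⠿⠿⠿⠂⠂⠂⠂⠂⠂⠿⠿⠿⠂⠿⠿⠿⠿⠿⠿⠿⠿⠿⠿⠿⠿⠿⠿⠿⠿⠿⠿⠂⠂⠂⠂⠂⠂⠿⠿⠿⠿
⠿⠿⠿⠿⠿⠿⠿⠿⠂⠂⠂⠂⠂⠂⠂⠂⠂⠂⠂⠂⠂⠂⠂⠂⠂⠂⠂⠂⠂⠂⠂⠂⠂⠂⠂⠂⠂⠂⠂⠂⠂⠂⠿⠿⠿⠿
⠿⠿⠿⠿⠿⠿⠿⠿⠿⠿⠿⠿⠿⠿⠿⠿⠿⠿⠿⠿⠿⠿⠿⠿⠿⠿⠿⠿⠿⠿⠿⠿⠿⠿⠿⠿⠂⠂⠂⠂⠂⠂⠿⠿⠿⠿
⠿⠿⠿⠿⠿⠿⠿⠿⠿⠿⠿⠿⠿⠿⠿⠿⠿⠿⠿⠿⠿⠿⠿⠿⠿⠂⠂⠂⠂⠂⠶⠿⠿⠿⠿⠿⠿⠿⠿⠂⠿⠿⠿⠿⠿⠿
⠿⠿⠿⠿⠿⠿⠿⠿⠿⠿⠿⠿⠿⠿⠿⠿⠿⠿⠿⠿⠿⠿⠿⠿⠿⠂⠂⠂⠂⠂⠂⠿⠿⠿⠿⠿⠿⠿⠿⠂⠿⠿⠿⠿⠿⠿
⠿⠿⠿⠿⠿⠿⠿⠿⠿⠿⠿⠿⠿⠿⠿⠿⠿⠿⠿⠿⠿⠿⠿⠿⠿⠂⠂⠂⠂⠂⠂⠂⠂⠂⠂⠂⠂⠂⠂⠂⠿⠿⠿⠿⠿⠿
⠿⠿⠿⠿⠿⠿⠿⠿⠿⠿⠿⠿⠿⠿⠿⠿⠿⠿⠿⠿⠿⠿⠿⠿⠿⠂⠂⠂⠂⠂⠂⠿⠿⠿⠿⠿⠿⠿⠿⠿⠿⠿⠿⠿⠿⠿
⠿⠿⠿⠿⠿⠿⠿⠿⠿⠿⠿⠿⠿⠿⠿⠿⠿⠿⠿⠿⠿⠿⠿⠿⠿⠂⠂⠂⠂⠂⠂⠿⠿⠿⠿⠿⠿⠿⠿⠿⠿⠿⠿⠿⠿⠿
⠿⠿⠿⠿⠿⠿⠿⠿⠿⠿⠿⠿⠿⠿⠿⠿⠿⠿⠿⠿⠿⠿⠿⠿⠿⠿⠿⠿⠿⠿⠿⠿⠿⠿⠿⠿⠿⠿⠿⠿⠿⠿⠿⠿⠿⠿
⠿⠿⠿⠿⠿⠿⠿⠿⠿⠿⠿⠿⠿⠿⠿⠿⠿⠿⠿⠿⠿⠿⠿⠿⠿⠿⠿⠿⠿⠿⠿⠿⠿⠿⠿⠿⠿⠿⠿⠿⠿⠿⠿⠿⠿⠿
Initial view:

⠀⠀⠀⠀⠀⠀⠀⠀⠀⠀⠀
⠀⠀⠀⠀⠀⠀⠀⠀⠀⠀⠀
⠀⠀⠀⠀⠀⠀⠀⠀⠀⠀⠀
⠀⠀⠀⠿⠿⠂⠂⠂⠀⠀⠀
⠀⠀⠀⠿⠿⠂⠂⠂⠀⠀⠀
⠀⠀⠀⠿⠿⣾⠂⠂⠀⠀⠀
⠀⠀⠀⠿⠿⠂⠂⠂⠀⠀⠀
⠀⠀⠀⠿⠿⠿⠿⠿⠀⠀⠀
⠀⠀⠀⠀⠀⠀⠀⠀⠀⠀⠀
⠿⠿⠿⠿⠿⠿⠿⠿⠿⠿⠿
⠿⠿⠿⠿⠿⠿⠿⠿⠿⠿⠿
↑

⠀⠀⠀⠀⠀⠀⠀⠀⠀⠀⠀
⠀⠀⠀⠀⠀⠀⠀⠀⠀⠀⠀
⠀⠀⠀⠀⠀⠀⠀⠀⠀⠀⠀
⠀⠀⠀⠿⠿⠂⠂⠂⠀⠀⠀
⠀⠀⠀⠿⠿⠂⠂⠂⠀⠀⠀
⠀⠀⠀⠿⠿⣾⠂⠂⠀⠀⠀
⠀⠀⠀⠿⠿⠂⠂⠂⠀⠀⠀
⠀⠀⠀⠿⠿⠂⠂⠂⠀⠀⠀
⠀⠀⠀⠿⠿⠿⠿⠿⠀⠀⠀
⠀⠀⠀⠀⠀⠀⠀⠀⠀⠀⠀
⠿⠿⠿⠿⠿⠿⠿⠿⠿⠿⠿

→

⠀⠀⠀⠀⠀⠀⠀⠀⠀⠀⠀
⠀⠀⠀⠀⠀⠀⠀⠀⠀⠀⠀
⠀⠀⠀⠀⠀⠀⠀⠀⠀⠀⠀
⠀⠀⠿⠿⠂⠂⠂⠂⠀⠀⠀
⠀⠀⠿⠿⠂⠂⠂⠂⠀⠀⠀
⠀⠀⠿⠿⠂⣾⠂⠂⠀⠀⠀
⠀⠀⠿⠿⠂⠂⠂⠂⠀⠀⠀
⠀⠀⠿⠿⠂⠂⠂⠂⠀⠀⠀
⠀⠀⠿⠿⠿⠿⠿⠀⠀⠀⠀
⠀⠀⠀⠀⠀⠀⠀⠀⠀⠀⠀
⠿⠿⠿⠿⠿⠿⠿⠿⠿⠿⠿

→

⠀⠀⠀⠀⠀⠀⠀⠀⠀⠀⠀
⠀⠀⠀⠀⠀⠀⠀⠀⠀⠀⠀
⠀⠀⠀⠀⠀⠀⠀⠀⠀⠀⠀
⠀⠿⠿⠂⠂⠂⠂⠂⠀⠀⠀
⠀⠿⠿⠂⠂⠂⠂⠂⠀⠀⠀
⠀⠿⠿⠂⠂⣾⠂⠂⠀⠀⠀
⠀⠿⠿⠂⠂⠂⠂⠂⠀⠀⠀
⠀⠿⠿⠂⠂⠂⠂⠂⠀⠀⠀
⠀⠿⠿⠿⠿⠿⠀⠀⠀⠀⠀
⠀⠀⠀⠀⠀⠀⠀⠀⠀⠀⠀
⠿⠿⠿⠿⠿⠿⠿⠿⠿⠿⠿

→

⠀⠀⠀⠀⠀⠀⠀⠀⠀⠀⠀
⠀⠀⠀⠀⠀⠀⠀⠀⠀⠀⠀
⠀⠀⠀⠀⠀⠀⠀⠀⠀⠀⠀
⠿⠿⠂⠂⠂⠂⠂⠶⠀⠀⠀
⠿⠿⠂⠂⠂⠂⠂⠂⠀⠀⠀
⠿⠿⠂⠂⠂⣾⠂⠂⠀⠀⠀
⠿⠿⠂⠂⠂⠂⠂⠂⠀⠀⠀
⠿⠿⠂⠂⠂⠂⠂⠂⠀⠀⠀
⠿⠿⠿⠿⠿⠀⠀⠀⠀⠀⠀
⠀⠀⠀⠀⠀⠀⠀⠀⠀⠀⠀
⠿⠿⠿⠿⠿⠿⠿⠿⠿⠿⠿

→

⠀⠀⠀⠀⠀⠀⠀⠀⠀⠀⠀
⠀⠀⠀⠀⠀⠀⠀⠀⠀⠀⠀
⠀⠀⠀⠀⠀⠀⠀⠀⠀⠀⠀
⠿⠂⠂⠂⠂⠂⠶⠿⠀⠀⠀
⠿⠂⠂⠂⠂⠂⠂⠿⠀⠀⠀
⠿⠂⠂⠂⠂⣾⠂⠂⠀⠀⠀
⠿⠂⠂⠂⠂⠂⠂⠿⠀⠀⠀
⠿⠂⠂⠂⠂⠂⠂⠿⠀⠀⠀
⠿⠿⠿⠿⠀⠀⠀⠀⠀⠀⠀
⠀⠀⠀⠀⠀⠀⠀⠀⠀⠀⠀
⠿⠿⠿⠿⠿⠿⠿⠿⠿⠿⠿

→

⠀⠀⠀⠀⠀⠀⠀⠀⠀⠀⠀
⠀⠀⠀⠀⠀⠀⠀⠀⠀⠀⠀
⠀⠀⠀⠀⠀⠀⠀⠀⠀⠀⠀
⠂⠂⠂⠂⠂⠶⠿⠿⠀⠀⠀
⠂⠂⠂⠂⠂⠂⠿⠿⠀⠀⠀
⠂⠂⠂⠂⠂⣾⠂⠂⠀⠀⠀
⠂⠂⠂⠂⠂⠂⠿⠿⠀⠀⠀
⠂⠂⠂⠂⠂⠂⠿⠿⠀⠀⠀
⠿⠿⠿⠀⠀⠀⠀⠀⠀⠀⠀
⠀⠀⠀⠀⠀⠀⠀⠀⠀⠀⠀
⠿⠿⠿⠿⠿⠿⠿⠿⠿⠿⠿

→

⠀⠀⠀⠀⠀⠀⠀⠀⠀⠀⠀
⠀⠀⠀⠀⠀⠀⠀⠀⠀⠀⠀
⠀⠀⠀⠀⠀⠀⠀⠀⠀⠀⠀
⠂⠂⠂⠂⠶⠿⠿⠿⠀⠀⠀
⠂⠂⠂⠂⠂⠿⠿⠿⠀⠀⠀
⠂⠂⠂⠂⠂⣾⠂⠂⠀⠀⠀
⠂⠂⠂⠂⠂⠿⠿⠿⠀⠀⠀
⠂⠂⠂⠂⠂⠿⠿⠿⠀⠀⠀
⠿⠿⠀⠀⠀⠀⠀⠀⠀⠀⠀
⠀⠀⠀⠀⠀⠀⠀⠀⠀⠀⠀
⠿⠿⠿⠿⠿⠿⠿⠿⠿⠿⠿

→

⠀⠀⠀⠀⠀⠀⠀⠀⠀⠀⠀
⠀⠀⠀⠀⠀⠀⠀⠀⠀⠀⠀
⠀⠀⠀⠀⠀⠀⠀⠀⠀⠀⠀
⠂⠂⠂⠶⠿⠿⠿⠿⠀⠀⠀
⠂⠂⠂⠂⠿⠿⠿⠿⠀⠀⠀
⠂⠂⠂⠂⠂⣾⠂⠂⠀⠀⠀
⠂⠂⠂⠂⠿⠿⠿⠿⠀⠀⠀
⠂⠂⠂⠂⠿⠿⠿⠿⠀⠀⠀
⠿⠀⠀⠀⠀⠀⠀⠀⠀⠀⠀
⠀⠀⠀⠀⠀⠀⠀⠀⠀⠀⠀
⠿⠿⠿⠿⠿⠿⠿⠿⠿⠿⠿

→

⠀⠀⠀⠀⠀⠀⠀⠀⠀⠀⠀
⠀⠀⠀⠀⠀⠀⠀⠀⠀⠀⠀
⠀⠀⠀⠀⠀⠀⠀⠀⠀⠀⠀
⠂⠂⠶⠿⠿⠿⠿⠿⠀⠀⠀
⠂⠂⠂⠿⠿⠿⠿⠿⠀⠀⠀
⠂⠂⠂⠂⠂⣾⠂⠂⠀⠀⠀
⠂⠂⠂⠿⠿⠿⠿⠿⠀⠀⠀
⠂⠂⠂⠿⠿⠿⠿⠿⠀⠀⠀
⠀⠀⠀⠀⠀⠀⠀⠀⠀⠀⠀
⠀⠀⠀⠀⠀⠀⠀⠀⠀⠀⠀
⠿⠿⠿⠿⠿⠿⠿⠿⠿⠿⠿

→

⠀⠀⠀⠀⠀⠀⠀⠀⠀⠀⠀
⠀⠀⠀⠀⠀⠀⠀⠀⠀⠀⠀
⠀⠀⠀⠀⠀⠀⠀⠀⠀⠀⠀
⠂⠶⠿⠿⠿⠿⠿⠿⠀⠀⠀
⠂⠂⠿⠿⠿⠿⠿⠿⠀⠀⠀
⠂⠂⠂⠂⠂⣾⠂⠂⠀⠀⠀
⠂⠂⠿⠿⠿⠿⠿⠿⠀⠀⠀
⠂⠂⠿⠿⠿⠿⠿⠿⠀⠀⠀
⠀⠀⠀⠀⠀⠀⠀⠀⠀⠀⠀
⠀⠀⠀⠀⠀⠀⠀⠀⠀⠀⠀
⠿⠿⠿⠿⠿⠿⠿⠿⠿⠿⠿

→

⠀⠀⠀⠀⠀⠀⠀⠀⠀⠀⠀
⠀⠀⠀⠀⠀⠀⠀⠀⠀⠀⠀
⠀⠀⠀⠀⠀⠀⠀⠀⠀⠀⠀
⠶⠿⠿⠿⠿⠿⠿⠿⠀⠀⠀
⠂⠿⠿⠿⠿⠿⠿⠿⠀⠀⠀
⠂⠂⠂⠂⠂⣾⠂⠂⠀⠀⠀
⠂⠿⠿⠿⠿⠿⠿⠿⠀⠀⠀
⠂⠿⠿⠿⠿⠿⠿⠿⠀⠀⠀
⠀⠀⠀⠀⠀⠀⠀⠀⠀⠀⠀
⠀⠀⠀⠀⠀⠀⠀⠀⠀⠀⠀
⠿⠿⠿⠿⠿⠿⠿⠿⠿⠿⠿

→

⠀⠀⠀⠀⠀⠀⠀⠀⠀⠀⠀
⠀⠀⠀⠀⠀⠀⠀⠀⠀⠀⠀
⠀⠀⠀⠀⠀⠀⠀⠀⠀⠀⠀
⠿⠿⠿⠿⠿⠿⠿⠿⠀⠀⠀
⠿⠿⠿⠿⠿⠿⠿⠿⠀⠀⠀
⠂⠂⠂⠂⠂⣾⠂⠂⠀⠀⠀
⠿⠿⠿⠿⠿⠿⠿⠿⠀⠀⠀
⠿⠿⠿⠿⠿⠿⠿⠿⠀⠀⠀
⠀⠀⠀⠀⠀⠀⠀⠀⠀⠀⠀
⠀⠀⠀⠀⠀⠀⠀⠀⠀⠀⠀
⠿⠿⠿⠿⠿⠿⠿⠿⠿⠿⠿

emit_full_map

⠿⠿⠂⠂⠂⠂⠂⠶⠿⠿⠿⠿⠿⠿⠿⠿
⠿⠿⠂⠂⠂⠂⠂⠂⠿⠿⠿⠿⠿⠿⠿⠿
⠿⠿⠂⠂⠂⠂⠂⠂⠂⠂⠂⠂⠂⣾⠂⠂
⠿⠿⠂⠂⠂⠂⠂⠂⠿⠿⠿⠿⠿⠿⠿⠿
⠿⠿⠂⠂⠂⠂⠂⠂⠿⠿⠿⠿⠿⠿⠿⠿
⠿⠿⠿⠿⠿⠀⠀⠀⠀⠀⠀⠀⠀⠀⠀⠀

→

⠀⠀⠀⠀⠀⠀⠀⠀⠀⠀⠀
⠀⠀⠀⠀⠀⠀⠀⠀⠀⠀⠀
⠀⠀⠀⠀⠀⠀⠀⠀⠀⠀⠀
⠿⠿⠿⠿⠿⠿⠿⠂⠀⠀⠀
⠿⠿⠿⠿⠿⠿⠿⠂⠀⠀⠀
⠂⠂⠂⠂⠂⣾⠂⠂⠀⠀⠀
⠿⠿⠿⠿⠿⠿⠿⠿⠀⠀⠀
⠿⠿⠿⠿⠿⠿⠿⠿⠀⠀⠀
⠀⠀⠀⠀⠀⠀⠀⠀⠀⠀⠀
⠀⠀⠀⠀⠀⠀⠀⠀⠀⠀⠀
⠿⠿⠿⠿⠿⠿⠿⠿⠿⠿⠿

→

⠀⠀⠀⠀⠀⠀⠀⠀⠀⠀⠀
⠀⠀⠀⠀⠀⠀⠀⠀⠀⠀⠀
⠀⠀⠀⠀⠀⠀⠀⠀⠀⠀⠀
⠿⠿⠿⠿⠿⠿⠂⠿⠀⠀⠀
⠿⠿⠿⠿⠿⠿⠂⠿⠀⠀⠀
⠂⠂⠂⠂⠂⣾⠂⠿⠀⠀⠀
⠿⠿⠿⠿⠿⠿⠿⠿⠀⠀⠀
⠿⠿⠿⠿⠿⠿⠿⠿⠀⠀⠀
⠀⠀⠀⠀⠀⠀⠀⠀⠀⠀⠀
⠀⠀⠀⠀⠀⠀⠀⠀⠀⠀⠀
⠿⠿⠿⠿⠿⠿⠿⠿⠿⠿⠿

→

⠀⠀⠀⠀⠀⠀⠀⠀⠀⠀⠀
⠀⠀⠀⠀⠀⠀⠀⠀⠀⠀⠀
⠀⠀⠀⠀⠀⠀⠀⠀⠀⠀⠀
⠿⠿⠿⠿⠿⠂⠿⠿⠀⠀⠀
⠿⠿⠿⠿⠿⠂⠿⠿⠀⠀⠀
⠂⠂⠂⠂⠂⣾⠿⠿⠀⠀⠀
⠿⠿⠿⠿⠿⠿⠿⠿⠀⠀⠀
⠿⠿⠿⠿⠿⠿⠿⠿⠀⠀⠀
⠀⠀⠀⠀⠀⠀⠀⠀⠀⠀⠀
⠀⠀⠀⠀⠀⠀⠀⠀⠀⠀⠀
⠿⠿⠿⠿⠿⠿⠿⠿⠿⠿⠿

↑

⠀⠀⠀⠀⠀⠀⠀⠀⠀⠀⠀
⠀⠀⠀⠀⠀⠀⠀⠀⠀⠀⠀
⠀⠀⠀⠀⠀⠀⠀⠀⠀⠀⠀
⠀⠀⠀⠂⠂⠂⠂⠂⠀⠀⠀
⠿⠿⠿⠿⠿⠂⠿⠿⠀⠀⠀
⠿⠿⠿⠿⠿⣾⠿⠿⠀⠀⠀
⠂⠂⠂⠂⠂⠂⠿⠿⠀⠀⠀
⠿⠿⠿⠿⠿⠿⠿⠿⠀⠀⠀
⠿⠿⠿⠿⠿⠿⠿⠿⠀⠀⠀
⠀⠀⠀⠀⠀⠀⠀⠀⠀⠀⠀
⠀⠀⠀⠀⠀⠀⠀⠀⠀⠀⠀

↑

⠀⠀⠀⠀⠀⠀⠀⠀⠀⠀⠀
⠀⠀⠀⠀⠀⠀⠀⠀⠀⠀⠀
⠀⠀⠀⠀⠀⠀⠀⠀⠀⠀⠀
⠀⠀⠀⠂⠂⠂⠂⠂⠀⠀⠀
⠀⠀⠀⠂⠂⠂⠂⠂⠀⠀⠀
⠿⠿⠿⠿⠿⣾⠿⠿⠀⠀⠀
⠿⠿⠿⠿⠿⠂⠿⠿⠀⠀⠀
⠂⠂⠂⠂⠂⠂⠿⠿⠀⠀⠀
⠿⠿⠿⠿⠿⠿⠿⠿⠀⠀⠀
⠿⠿⠿⠿⠿⠿⠿⠿⠀⠀⠀
⠀⠀⠀⠀⠀⠀⠀⠀⠀⠀⠀

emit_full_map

⠀⠀⠀⠀⠀⠀⠀⠀⠀⠀⠀⠀⠀⠀⠂⠂⠂⠂⠂
⠀⠀⠀⠀⠀⠀⠀⠀⠀⠀⠀⠀⠀⠀⠂⠂⠂⠂⠂
⠿⠿⠂⠂⠂⠂⠂⠶⠿⠿⠿⠿⠿⠿⠿⠿⣾⠿⠿
⠿⠿⠂⠂⠂⠂⠂⠂⠿⠿⠿⠿⠿⠿⠿⠿⠂⠿⠿
⠿⠿⠂⠂⠂⠂⠂⠂⠂⠂⠂⠂⠂⠂⠂⠂⠂⠿⠿
⠿⠿⠂⠂⠂⠂⠂⠂⠿⠿⠿⠿⠿⠿⠿⠿⠿⠿⠿
⠿⠿⠂⠂⠂⠂⠂⠂⠿⠿⠿⠿⠿⠿⠿⠿⠿⠿⠿
⠿⠿⠿⠿⠿⠀⠀⠀⠀⠀⠀⠀⠀⠀⠀⠀⠀⠀⠀

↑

⠀⠀⠀⠀⠀⠀⠀⠀⠀⠀⠀
⠀⠀⠀⠀⠀⠀⠀⠀⠀⠀⠀
⠀⠀⠀⠀⠀⠀⠀⠀⠀⠀⠀
⠀⠀⠀⠂⠂⠂⠂⠂⠀⠀⠀
⠀⠀⠀⠂⠂⠂⠂⠂⠀⠀⠀
⠀⠀⠀⠂⠂⣾⠂⠂⠀⠀⠀
⠿⠿⠿⠿⠿⠂⠿⠿⠀⠀⠀
⠿⠿⠿⠿⠿⠂⠿⠿⠀⠀⠀
⠂⠂⠂⠂⠂⠂⠿⠿⠀⠀⠀
⠿⠿⠿⠿⠿⠿⠿⠿⠀⠀⠀
⠿⠿⠿⠿⠿⠿⠿⠿⠀⠀⠀

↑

⠀⠀⠀⠀⠀⠀⠀⠀⠀⠀⠀
⠀⠀⠀⠀⠀⠀⠀⠀⠀⠀⠀
⠀⠀⠀⠀⠀⠀⠀⠀⠀⠀⠀
⠀⠀⠀⠿⠿⠂⠿⠿⠀⠀⠀
⠀⠀⠀⠂⠂⠂⠂⠂⠀⠀⠀
⠀⠀⠀⠂⠂⣾⠂⠂⠀⠀⠀
⠀⠀⠀⠂⠂⠂⠂⠂⠀⠀⠀
⠿⠿⠿⠿⠿⠂⠿⠿⠀⠀⠀
⠿⠿⠿⠿⠿⠂⠿⠿⠀⠀⠀
⠂⠂⠂⠂⠂⠂⠿⠿⠀⠀⠀
⠿⠿⠿⠿⠿⠿⠿⠿⠀⠀⠀

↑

⠀⠀⠀⠀⠀⠀⠀⠀⠀⠀⠀
⠀⠀⠀⠀⠀⠀⠀⠀⠀⠀⠀
⠀⠀⠀⠀⠀⠀⠀⠀⠀⠀⠀
⠀⠀⠀⠿⠿⠂⠿⠿⠀⠀⠀
⠀⠀⠀⠿⠿⠂⠿⠿⠀⠀⠀
⠀⠀⠀⠂⠂⣾⠂⠂⠀⠀⠀
⠀⠀⠀⠂⠂⠂⠂⠂⠀⠀⠀
⠀⠀⠀⠂⠂⠂⠂⠂⠀⠀⠀
⠿⠿⠿⠿⠿⠂⠿⠿⠀⠀⠀
⠿⠿⠿⠿⠿⠂⠿⠿⠀⠀⠀
⠂⠂⠂⠂⠂⠂⠿⠿⠀⠀⠀

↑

⠀⠀⠀⠀⠀⠀⠀⠀⠀⠀⠀
⠀⠀⠀⠀⠀⠀⠀⠀⠀⠀⠀
⠀⠀⠀⠀⠀⠀⠀⠀⠀⠀⠀
⠀⠀⠀⠿⠿⠂⠿⠿⠀⠀⠀
⠀⠀⠀⠿⠿⠂⠿⠿⠀⠀⠀
⠀⠀⠀⠿⠿⣾⠿⠿⠀⠀⠀
⠀⠀⠀⠂⠂⠂⠂⠂⠀⠀⠀
⠀⠀⠀⠂⠂⠂⠂⠂⠀⠀⠀
⠀⠀⠀⠂⠂⠂⠂⠂⠀⠀⠀
⠿⠿⠿⠿⠿⠂⠿⠿⠀⠀⠀
⠿⠿⠿⠿⠿⠂⠿⠿⠀⠀⠀

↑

⠀⠀⠀⠀⠀⠀⠀⠀⠀⠀⠀
⠀⠀⠀⠀⠀⠀⠀⠀⠀⠀⠀
⠀⠀⠀⠀⠀⠀⠀⠀⠀⠀⠀
⠀⠀⠀⠿⠿⠂⠿⠿⠀⠀⠀
⠀⠀⠀⠿⠿⠂⠿⠿⠀⠀⠀
⠀⠀⠀⠿⠿⣾⠿⠿⠀⠀⠀
⠀⠀⠀⠿⠿⠂⠿⠿⠀⠀⠀
⠀⠀⠀⠂⠂⠂⠂⠂⠀⠀⠀
⠀⠀⠀⠂⠂⠂⠂⠂⠀⠀⠀
⠀⠀⠀⠂⠂⠂⠂⠂⠀⠀⠀
⠿⠿⠿⠿⠿⠂⠿⠿⠀⠀⠀

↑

⠀⠀⠀⠀⠀⠀⠀⠀⠀⠀⠀
⠀⠀⠀⠀⠀⠀⠀⠀⠀⠀⠀
⠀⠀⠀⠀⠀⠀⠀⠀⠀⠀⠀
⠀⠀⠀⠿⠿⠂⠿⠿⠀⠀⠀
⠀⠀⠀⠿⠿⠂⠿⠿⠀⠀⠀
⠀⠀⠀⠿⠿⣾⠿⠿⠀⠀⠀
⠀⠀⠀⠿⠿⠂⠿⠿⠀⠀⠀
⠀⠀⠀⠿⠿⠂⠿⠿⠀⠀⠀
⠀⠀⠀⠂⠂⠂⠂⠂⠀⠀⠀
⠀⠀⠀⠂⠂⠂⠂⠂⠀⠀⠀
⠀⠀⠀⠂⠂⠂⠂⠂⠀⠀⠀

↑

⠀⠀⠀⠀⠀⠀⠀⠀⠀⠀⠀
⠀⠀⠀⠀⠀⠀⠀⠀⠀⠀⠀
⠀⠀⠀⠀⠀⠀⠀⠀⠀⠀⠀
⠀⠀⠀⠂⠂⠛⠂⠂⠀⠀⠀
⠀⠀⠀⠿⠿⠂⠿⠿⠀⠀⠀
⠀⠀⠀⠿⠿⣾⠿⠿⠀⠀⠀
⠀⠀⠀⠿⠿⠂⠿⠿⠀⠀⠀
⠀⠀⠀⠿⠿⠂⠿⠿⠀⠀⠀
⠀⠀⠀⠿⠿⠂⠿⠿⠀⠀⠀
⠀⠀⠀⠂⠂⠂⠂⠂⠀⠀⠀
⠀⠀⠀⠂⠂⠂⠂⠂⠀⠀⠀

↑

⠀⠀⠀⠀⠀⠀⠀⠀⠀⠀⠀
⠀⠀⠀⠀⠀⠀⠀⠀⠀⠀⠀
⠀⠀⠀⠀⠀⠀⠀⠀⠀⠀⠀
⠀⠀⠀⠂⠂⠂⠂⠂⠀⠀⠀
⠀⠀⠀⠂⠂⠛⠂⠂⠀⠀⠀
⠀⠀⠀⠿⠿⣾⠿⠿⠀⠀⠀
⠀⠀⠀⠿⠿⠂⠿⠿⠀⠀⠀
⠀⠀⠀⠿⠿⠂⠿⠿⠀⠀⠀
⠀⠀⠀⠿⠿⠂⠿⠿⠀⠀⠀
⠀⠀⠀⠿⠿⠂⠿⠿⠀⠀⠀
⠀⠀⠀⠂⠂⠂⠂⠂⠀⠀⠀

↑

⠀⠀⠀⠀⠀⠀⠀⠀⠀⠀⠀
⠀⠀⠀⠀⠀⠀⠀⠀⠀⠀⠀
⠀⠀⠀⠀⠀⠀⠀⠀⠀⠀⠀
⠀⠀⠀⠶⠂⠂⠂⠂⠀⠀⠀
⠀⠀⠀⠂⠂⠂⠂⠂⠀⠀⠀
⠀⠀⠀⠂⠂⣾⠂⠂⠀⠀⠀
⠀⠀⠀⠿⠿⠂⠿⠿⠀⠀⠀
⠀⠀⠀⠿⠿⠂⠿⠿⠀⠀⠀
⠀⠀⠀⠿⠿⠂⠿⠿⠀⠀⠀
⠀⠀⠀⠿⠿⠂⠿⠿⠀⠀⠀
⠀⠀⠀⠿⠿⠂⠿⠿⠀⠀⠀

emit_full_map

⠀⠀⠀⠀⠀⠀⠀⠀⠀⠀⠀⠀⠀⠀⠶⠂⠂⠂⠂
⠀⠀⠀⠀⠀⠀⠀⠀⠀⠀⠀⠀⠀⠀⠂⠂⠂⠂⠂
⠀⠀⠀⠀⠀⠀⠀⠀⠀⠀⠀⠀⠀⠀⠂⠂⣾⠂⠂
⠀⠀⠀⠀⠀⠀⠀⠀⠀⠀⠀⠀⠀⠀⠿⠿⠂⠿⠿
⠀⠀⠀⠀⠀⠀⠀⠀⠀⠀⠀⠀⠀⠀⠿⠿⠂⠿⠿
⠀⠀⠀⠀⠀⠀⠀⠀⠀⠀⠀⠀⠀⠀⠿⠿⠂⠿⠿
⠀⠀⠀⠀⠀⠀⠀⠀⠀⠀⠀⠀⠀⠀⠿⠿⠂⠿⠿
⠀⠀⠀⠀⠀⠀⠀⠀⠀⠀⠀⠀⠀⠀⠿⠿⠂⠿⠿
⠀⠀⠀⠀⠀⠀⠀⠀⠀⠀⠀⠀⠀⠀⠂⠂⠂⠂⠂
⠀⠀⠀⠀⠀⠀⠀⠀⠀⠀⠀⠀⠀⠀⠂⠂⠂⠂⠂
⠀⠀⠀⠀⠀⠀⠀⠀⠀⠀⠀⠀⠀⠀⠂⠂⠂⠂⠂
⠿⠿⠂⠂⠂⠂⠂⠶⠿⠿⠿⠿⠿⠿⠿⠿⠂⠿⠿
⠿⠿⠂⠂⠂⠂⠂⠂⠿⠿⠿⠿⠿⠿⠿⠿⠂⠿⠿
⠿⠿⠂⠂⠂⠂⠂⠂⠂⠂⠂⠂⠂⠂⠂⠂⠂⠿⠿
⠿⠿⠂⠂⠂⠂⠂⠂⠿⠿⠿⠿⠿⠿⠿⠿⠿⠿⠿
⠿⠿⠂⠂⠂⠂⠂⠂⠿⠿⠿⠿⠿⠿⠿⠿⠿⠿⠿
⠿⠿⠿⠿⠿⠀⠀⠀⠀⠀⠀⠀⠀⠀⠀⠀⠀⠀⠀
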